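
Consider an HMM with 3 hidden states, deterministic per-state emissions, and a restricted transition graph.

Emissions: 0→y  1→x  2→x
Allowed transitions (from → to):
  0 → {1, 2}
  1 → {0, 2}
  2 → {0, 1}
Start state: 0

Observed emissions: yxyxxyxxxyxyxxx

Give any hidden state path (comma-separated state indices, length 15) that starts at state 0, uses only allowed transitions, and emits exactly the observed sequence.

0,2,0,1,2,0,2,1,2,0,1,0,2,1,2

  [0] y  {0}  => 0  start
  [1] x  {1,2}  => 2  0->2 ok
  [2] y  {0}  => 0  2->0 ok
  [3] x  {1,2}  => 1  0->1 ok
  [4] x  {1,2}  => 2  1->2 ok
  [5] y  {0}  => 0  2->0 ok
  [6] x  {1,2}  => 2  0->2 ok
  [7] x  {1,2}  => 1  2->1 ok
  [8] x  {1,2}  => 2  1->2 ok
  [9] y  {0}  => 0  2->0 ok
  [10] x  {1,2}  => 1  0->1 ok
  [11] y  {0}  => 0  1->0 ok
  [12] x  {1,2}  => 2  0->2 ok
  [13] x  {1,2}  => 1  2->1 ok
  [14] x  {1,2}  => 2  1->2 ok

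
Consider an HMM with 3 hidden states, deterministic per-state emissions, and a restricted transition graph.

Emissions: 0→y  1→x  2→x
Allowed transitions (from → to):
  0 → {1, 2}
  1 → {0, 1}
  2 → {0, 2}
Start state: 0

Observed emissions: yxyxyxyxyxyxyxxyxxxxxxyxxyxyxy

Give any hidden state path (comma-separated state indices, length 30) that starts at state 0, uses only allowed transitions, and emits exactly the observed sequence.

  pos 0: y in {0}, choose 0; start
  pos 1: x in {1,2}, choose 2; 0->2 ok
  pos 2: y in {0}, choose 0; 2->0 ok
  pos 3: x in {1,2}, choose 2; 0->2 ok
  pos 4: y in {0}, choose 0; 2->0 ok
  pos 5: x in {1,2}, choose 2; 0->2 ok
  pos 6: y in {0}, choose 0; 2->0 ok
  pos 7: x in {1,2}, choose 1; 0->1 ok
  pos 8: y in {0}, choose 0; 1->0 ok
  pos 9: x in {1,2}, choose 1; 0->1 ok
  pos 10: y in {0}, choose 0; 1->0 ok
  pos 11: x in {1,2}, choose 1; 0->1 ok
  pos 12: y in {0}, choose 0; 1->0 ok
  pos 13: x in {1,2}, choose 1; 0->1 ok
  pos 14: x in {1,2}, choose 1; 1->1 ok
  pos 15: y in {0}, choose 0; 1->0 ok
  pos 16: x in {1,2}, choose 1; 0->1 ok
  pos 17: x in {1,2}, choose 1; 1->1 ok
  pos 18: x in {1,2}, choose 1; 1->1 ok
  pos 19: x in {1,2}, choose 1; 1->1 ok
  pos 20: x in {1,2}, choose 1; 1->1 ok
  pos 21: x in {1,2}, choose 1; 1->1 ok
  pos 22: y in {0}, choose 0; 1->0 ok
  pos 23: x in {1,2}, choose 1; 0->1 ok
  pos 24: x in {1,2}, choose 1; 1->1 ok
  pos 25: y in {0}, choose 0; 1->0 ok
  pos 26: x in {1,2}, choose 1; 0->1 ok
  pos 27: y in {0}, choose 0; 1->0 ok
  pos 28: x in {1,2}, choose 1; 0->1 ok
  pos 29: y in {0}, choose 0; 1->0 ok

0,2,0,2,0,2,0,1,0,1,0,1,0,1,1,0,1,1,1,1,1,1,0,1,1,0,1,0,1,0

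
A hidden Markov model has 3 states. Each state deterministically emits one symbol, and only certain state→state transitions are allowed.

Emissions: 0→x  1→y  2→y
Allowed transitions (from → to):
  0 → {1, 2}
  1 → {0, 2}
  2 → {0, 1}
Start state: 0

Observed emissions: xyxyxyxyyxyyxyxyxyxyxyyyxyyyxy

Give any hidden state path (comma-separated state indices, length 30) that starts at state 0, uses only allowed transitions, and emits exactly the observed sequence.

0,1,0,2,0,1,0,2,1,0,2,1,0,1,0,1,0,2,0,1,0,2,1,2,0,2,1,2,0,2

  [0] x  {0}  => 0  start
  [1] y  {1,2}  => 1  0->1 ok
  [2] x  {0}  => 0  1->0 ok
  [3] y  {1,2}  => 2  0->2 ok
  [4] x  {0}  => 0  2->0 ok
  [5] y  {1,2}  => 1  0->1 ok
  [6] x  {0}  => 0  1->0 ok
  [7] y  {1,2}  => 2  0->2 ok
  [8] y  {1,2}  => 1  2->1 ok
  [9] x  {0}  => 0  1->0 ok
  [10] y  {1,2}  => 2  0->2 ok
  [11] y  {1,2}  => 1  2->1 ok
  [12] x  {0}  => 0  1->0 ok
  [13] y  {1,2}  => 1  0->1 ok
  [14] x  {0}  => 0  1->0 ok
  [15] y  {1,2}  => 1  0->1 ok
  [16] x  {0}  => 0  1->0 ok
  [17] y  {1,2}  => 2  0->2 ok
  [18] x  {0}  => 0  2->0 ok
  [19] y  {1,2}  => 1  0->1 ok
  [20] x  {0}  => 0  1->0 ok
  [21] y  {1,2}  => 2  0->2 ok
  [22] y  {1,2}  => 1  2->1 ok
  [23] y  {1,2}  => 2  1->2 ok
  [24] x  {0}  => 0  2->0 ok
  [25] y  {1,2}  => 2  0->2 ok
  [26] y  {1,2}  => 1  2->1 ok
  [27] y  {1,2}  => 2  1->2 ok
  [28] x  {0}  => 0  2->0 ok
  [29] y  {1,2}  => 2  0->2 ok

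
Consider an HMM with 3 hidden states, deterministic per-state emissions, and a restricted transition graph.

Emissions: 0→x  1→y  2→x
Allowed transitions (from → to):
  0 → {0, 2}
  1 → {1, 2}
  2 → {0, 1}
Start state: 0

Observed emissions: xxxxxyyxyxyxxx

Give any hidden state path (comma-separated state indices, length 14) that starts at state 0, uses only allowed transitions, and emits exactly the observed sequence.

  0: obs=x cand={0,2} pick 0 [start]
  1: obs=x cand={0,2} pick 0 [0->0 ok]
  2: obs=x cand={0,2} pick 2 [0->2 ok]
  3: obs=x cand={0,2} pick 0 [2->0 ok]
  4: obs=x cand={0,2} pick 2 [0->2 ok]
  5: obs=y cand={1} pick 1 [2->1 ok]
  6: obs=y cand={1} pick 1 [1->1 ok]
  7: obs=x cand={0,2} pick 2 [1->2 ok]
  8: obs=y cand={1} pick 1 [2->1 ok]
  9: obs=x cand={0,2} pick 2 [1->2 ok]
  10: obs=y cand={1} pick 1 [2->1 ok]
  11: obs=x cand={0,2} pick 2 [1->2 ok]
  12: obs=x cand={0,2} pick 0 [2->0 ok]
  13: obs=x cand={0,2} pick 0 [0->0 ok]

0,0,2,0,2,1,1,2,1,2,1,2,0,0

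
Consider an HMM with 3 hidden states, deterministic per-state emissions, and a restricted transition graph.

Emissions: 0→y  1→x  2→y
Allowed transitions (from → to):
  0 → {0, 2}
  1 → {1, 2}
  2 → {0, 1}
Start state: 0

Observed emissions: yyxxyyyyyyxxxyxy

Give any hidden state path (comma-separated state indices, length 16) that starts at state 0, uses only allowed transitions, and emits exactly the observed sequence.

  0: obs=y cand={0,2} pick 0 [start]
  1: obs=y cand={0,2} pick 2 [0->2 ok]
  2: obs=x cand={1} pick 1 [2->1 ok]
  3: obs=x cand={1} pick 1 [1->1 ok]
  4: obs=y cand={0,2} pick 2 [1->2 ok]
  5: obs=y cand={0,2} pick 0 [2->0 ok]
  6: obs=y cand={0,2} pick 0 [0->0 ok]
  7: obs=y cand={0,2} pick 0 [0->0 ok]
  8: obs=y cand={0,2} pick 0 [0->0 ok]
  9: obs=y cand={0,2} pick 2 [0->2 ok]
  10: obs=x cand={1} pick 1 [2->1 ok]
  11: obs=x cand={1} pick 1 [1->1 ok]
  12: obs=x cand={1} pick 1 [1->1 ok]
  13: obs=y cand={0,2} pick 2 [1->2 ok]
  14: obs=x cand={1} pick 1 [2->1 ok]
  15: obs=y cand={0,2} pick 2 [1->2 ok]

0,2,1,1,2,0,0,0,0,2,1,1,1,2,1,2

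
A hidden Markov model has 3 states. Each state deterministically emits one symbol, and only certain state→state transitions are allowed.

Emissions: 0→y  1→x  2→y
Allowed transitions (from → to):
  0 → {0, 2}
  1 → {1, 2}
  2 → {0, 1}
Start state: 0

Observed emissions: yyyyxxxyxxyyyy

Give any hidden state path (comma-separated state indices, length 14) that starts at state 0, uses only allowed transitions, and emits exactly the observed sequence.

0,0,0,2,1,1,1,2,1,1,2,0,2,0

  t0 'y' -> {0,2}, take 0 (start)
  t1 'y' -> {0,2}, take 0 (0->0 ok)
  t2 'y' -> {0,2}, take 0 (0->0 ok)
  t3 'y' -> {0,2}, take 2 (0->2 ok)
  t4 'x' -> {1}, take 1 (2->1 ok)
  t5 'x' -> {1}, take 1 (1->1 ok)
  t6 'x' -> {1}, take 1 (1->1 ok)
  t7 'y' -> {0,2}, take 2 (1->2 ok)
  t8 'x' -> {1}, take 1 (2->1 ok)
  t9 'x' -> {1}, take 1 (1->1 ok)
  t10 'y' -> {0,2}, take 2 (1->2 ok)
  t11 'y' -> {0,2}, take 0 (2->0 ok)
  t12 'y' -> {0,2}, take 2 (0->2 ok)
  t13 'y' -> {0,2}, take 0 (2->0 ok)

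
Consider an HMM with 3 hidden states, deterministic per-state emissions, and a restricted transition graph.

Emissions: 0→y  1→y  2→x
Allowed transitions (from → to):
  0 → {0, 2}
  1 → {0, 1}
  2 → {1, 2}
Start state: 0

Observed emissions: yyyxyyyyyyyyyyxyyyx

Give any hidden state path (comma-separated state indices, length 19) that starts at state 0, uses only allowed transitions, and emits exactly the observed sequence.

  0: obs=y cand={0,1} pick 0 [start]
  1: obs=y cand={0,1} pick 0 [0->0 ok]
  2: obs=y cand={0,1} pick 0 [0->0 ok]
  3: obs=x cand={2} pick 2 [0->2 ok]
  4: obs=y cand={0,1} pick 1 [2->1 ok]
  5: obs=y cand={0,1} pick 1 [1->1 ok]
  6: obs=y cand={0,1} pick 1 [1->1 ok]
  7: obs=y cand={0,1} pick 1 [1->1 ok]
  8: obs=y cand={0,1} pick 1 [1->1 ok]
  9: obs=y cand={0,1} pick 1 [1->1 ok]
  10: obs=y cand={0,1} pick 1 [1->1 ok]
  11: obs=y cand={0,1} pick 0 [1->0 ok]
  12: obs=y cand={0,1} pick 0 [0->0 ok]
  13: obs=y cand={0,1} pick 0 [0->0 ok]
  14: obs=x cand={2} pick 2 [0->2 ok]
  15: obs=y cand={0,1} pick 1 [2->1 ok]
  16: obs=y cand={0,1} pick 0 [1->0 ok]
  17: obs=y cand={0,1} pick 0 [0->0 ok]
  18: obs=x cand={2} pick 2 [0->2 ok]

0,0,0,2,1,1,1,1,1,1,1,0,0,0,2,1,0,0,2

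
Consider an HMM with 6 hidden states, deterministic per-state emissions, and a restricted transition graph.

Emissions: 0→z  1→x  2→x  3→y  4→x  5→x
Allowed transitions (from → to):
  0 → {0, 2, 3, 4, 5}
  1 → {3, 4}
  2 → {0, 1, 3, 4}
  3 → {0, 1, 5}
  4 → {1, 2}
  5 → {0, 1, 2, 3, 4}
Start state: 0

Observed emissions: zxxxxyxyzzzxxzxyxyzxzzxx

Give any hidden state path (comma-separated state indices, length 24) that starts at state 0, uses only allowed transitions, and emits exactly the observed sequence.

  pos 0: z in {0}, choose 0; start
  pos 1: x in {1,2,4,5}, choose 2; 0->2 ok
  pos 2: x in {1,2,4,5}, choose 4; 2->4 ok
  pos 3: x in {1,2,4,5}, choose 2; 4->2 ok
  pos 4: x in {1,2,4,5}, choose 1; 2->1 ok
  pos 5: y in {3}, choose 3; 1->3 ok
  pos 6: x in {1,2,4,5}, choose 1; 3->1 ok
  pos 7: y in {3}, choose 3; 1->3 ok
  pos 8: z in {0}, choose 0; 3->0 ok
  pos 9: z in {0}, choose 0; 0->0 ok
  pos 10: z in {0}, choose 0; 0->0 ok
  pos 11: x in {1,2,4,5}, choose 4; 0->4 ok
  pos 12: x in {1,2,4,5}, choose 2; 4->2 ok
  pos 13: z in {0}, choose 0; 2->0 ok
  pos 14: x in {1,2,4,5}, choose 5; 0->5 ok
  pos 15: y in {3}, choose 3; 5->3 ok
  pos 16: x in {1,2,4,5}, choose 5; 3->5 ok
  pos 17: y in {3}, choose 3; 5->3 ok
  pos 18: z in {0}, choose 0; 3->0 ok
  pos 19: x in {1,2,4,5}, choose 2; 0->2 ok
  pos 20: z in {0}, choose 0; 2->0 ok
  pos 21: z in {0}, choose 0; 0->0 ok
  pos 22: x in {1,2,4,5}, choose 5; 0->5 ok
  pos 23: x in {1,2,4,5}, choose 4; 5->4 ok

0,2,4,2,1,3,1,3,0,0,0,4,2,0,5,3,5,3,0,2,0,0,5,4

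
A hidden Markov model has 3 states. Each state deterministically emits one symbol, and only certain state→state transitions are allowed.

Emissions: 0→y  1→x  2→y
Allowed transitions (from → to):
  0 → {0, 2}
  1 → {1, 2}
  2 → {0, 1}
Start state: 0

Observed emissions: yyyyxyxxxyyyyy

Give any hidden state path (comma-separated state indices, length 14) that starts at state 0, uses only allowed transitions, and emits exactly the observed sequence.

0,0,0,2,1,2,1,1,1,2,0,2,0,2

  t0 'y' -> {0,2}, take 0 (start)
  t1 'y' -> {0,2}, take 0 (0->0 ok)
  t2 'y' -> {0,2}, take 0 (0->0 ok)
  t3 'y' -> {0,2}, take 2 (0->2 ok)
  t4 'x' -> {1}, take 1 (2->1 ok)
  t5 'y' -> {0,2}, take 2 (1->2 ok)
  t6 'x' -> {1}, take 1 (2->1 ok)
  t7 'x' -> {1}, take 1 (1->1 ok)
  t8 'x' -> {1}, take 1 (1->1 ok)
  t9 'y' -> {0,2}, take 2 (1->2 ok)
  t10 'y' -> {0,2}, take 0 (2->0 ok)
  t11 'y' -> {0,2}, take 2 (0->2 ok)
  t12 'y' -> {0,2}, take 0 (2->0 ok)
  t13 'y' -> {0,2}, take 2 (0->2 ok)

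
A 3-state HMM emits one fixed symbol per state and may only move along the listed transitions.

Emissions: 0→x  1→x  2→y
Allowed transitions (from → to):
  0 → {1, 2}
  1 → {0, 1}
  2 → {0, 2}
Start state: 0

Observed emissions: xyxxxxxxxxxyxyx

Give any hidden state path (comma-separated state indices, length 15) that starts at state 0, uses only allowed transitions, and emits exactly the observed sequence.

0,2,0,1,1,1,1,1,1,1,0,2,0,2,0

  pos 0: x in {0,1}, choose 0; start
  pos 1: y in {2}, choose 2; 0->2 ok
  pos 2: x in {0,1}, choose 0; 2->0 ok
  pos 3: x in {0,1}, choose 1; 0->1 ok
  pos 4: x in {0,1}, choose 1; 1->1 ok
  pos 5: x in {0,1}, choose 1; 1->1 ok
  pos 6: x in {0,1}, choose 1; 1->1 ok
  pos 7: x in {0,1}, choose 1; 1->1 ok
  pos 8: x in {0,1}, choose 1; 1->1 ok
  pos 9: x in {0,1}, choose 1; 1->1 ok
  pos 10: x in {0,1}, choose 0; 1->0 ok
  pos 11: y in {2}, choose 2; 0->2 ok
  pos 12: x in {0,1}, choose 0; 2->0 ok
  pos 13: y in {2}, choose 2; 0->2 ok
  pos 14: x in {0,1}, choose 0; 2->0 ok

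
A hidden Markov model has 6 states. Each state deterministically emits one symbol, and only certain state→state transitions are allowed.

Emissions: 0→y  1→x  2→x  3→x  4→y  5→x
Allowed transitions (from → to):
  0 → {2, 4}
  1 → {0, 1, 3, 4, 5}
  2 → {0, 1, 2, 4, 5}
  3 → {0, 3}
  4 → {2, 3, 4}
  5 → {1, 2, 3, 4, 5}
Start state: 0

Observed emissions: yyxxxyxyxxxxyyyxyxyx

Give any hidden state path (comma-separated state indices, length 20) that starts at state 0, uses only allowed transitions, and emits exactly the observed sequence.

  [0] y  {0,4}  => 0  start
  [1] y  {0,4}  => 4  0->4 ok
  [2] x  {1,2,3,5}  => 2  4->2 ok
  [3] x  {1,2,3,5}  => 1  2->1 ok
  [4] x  {1,2,3,5}  => 3  1->3 ok
  [5] y  {0,4}  => 0  3->0 ok
  [6] x  {1,2,3,5}  => 2  0->2 ok
  [7] y  {0,4}  => 4  2->4 ok
  [8] x  {1,2,3,5}  => 2  4->2 ok
  [9] x  {1,2,3,5}  => 2  2->2 ok
  [10] x  {1,2,3,5}  => 2  2->2 ok
  [11] x  {1,2,3,5}  => 1  2->1 ok
  [12] y  {0,4}  => 0  1->0 ok
  [13] y  {0,4}  => 4  0->4 ok
  [14] y  {0,4}  => 4  4->4 ok
  [15] x  {1,2,3,5}  => 2  4->2 ok
  [16] y  {0,4}  => 0  2->0 ok
  [17] x  {1,2,3,5}  => 2  0->2 ok
  [18] y  {0,4}  => 0  2->0 ok
  [19] x  {1,2,3,5}  => 2  0->2 ok

0,4,2,1,3,0,2,4,2,2,2,1,0,4,4,2,0,2,0,2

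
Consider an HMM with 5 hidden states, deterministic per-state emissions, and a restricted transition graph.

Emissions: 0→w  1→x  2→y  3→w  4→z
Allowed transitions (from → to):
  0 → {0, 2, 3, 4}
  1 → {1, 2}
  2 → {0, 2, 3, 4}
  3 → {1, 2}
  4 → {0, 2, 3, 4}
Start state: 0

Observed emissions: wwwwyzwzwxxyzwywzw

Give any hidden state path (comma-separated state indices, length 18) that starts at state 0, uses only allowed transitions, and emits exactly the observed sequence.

  0: obs=w cand={0,3} pick 0 [start]
  1: obs=w cand={0,3} pick 0 [0->0 ok]
  2: obs=w cand={0,3} pick 0 [0->0 ok]
  3: obs=w cand={0,3} pick 3 [0->3 ok]
  4: obs=y cand={2} pick 2 [3->2 ok]
  5: obs=z cand={4} pick 4 [2->4 ok]
  6: obs=w cand={0,3} pick 0 [4->0 ok]
  7: obs=z cand={4} pick 4 [0->4 ok]
  8: obs=w cand={0,3} pick 3 [4->3 ok]
  9: obs=x cand={1} pick 1 [3->1 ok]
  10: obs=x cand={1} pick 1 [1->1 ok]
  11: obs=y cand={2} pick 2 [1->2 ok]
  12: obs=z cand={4} pick 4 [2->4 ok]
  13: obs=w cand={0,3} pick 3 [4->3 ok]
  14: obs=y cand={2} pick 2 [3->2 ok]
  15: obs=w cand={0,3} pick 0 [2->0 ok]
  16: obs=z cand={4} pick 4 [0->4 ok]
  17: obs=w cand={0,3} pick 0 [4->0 ok]

0,0,0,3,2,4,0,4,3,1,1,2,4,3,2,0,4,0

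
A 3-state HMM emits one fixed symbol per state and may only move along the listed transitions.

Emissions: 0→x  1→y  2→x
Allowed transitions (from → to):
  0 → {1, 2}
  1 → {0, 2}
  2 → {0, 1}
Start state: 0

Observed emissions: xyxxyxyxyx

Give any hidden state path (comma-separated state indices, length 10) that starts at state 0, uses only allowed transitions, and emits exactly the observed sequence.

  t0 'x' -> {0,2}, take 0 (start)
  t1 'y' -> {1}, take 1 (0->1 ok)
  t2 'x' -> {0,2}, take 2 (1->2 ok)
  t3 'x' -> {0,2}, take 0 (2->0 ok)
  t4 'y' -> {1}, take 1 (0->1 ok)
  t5 'x' -> {0,2}, take 0 (1->0 ok)
  t6 'y' -> {1}, take 1 (0->1 ok)
  t7 'x' -> {0,2}, take 2 (1->2 ok)
  t8 'y' -> {1}, take 1 (2->1 ok)
  t9 'x' -> {0,2}, take 2 (1->2 ok)

0,1,2,0,1,0,1,2,1,2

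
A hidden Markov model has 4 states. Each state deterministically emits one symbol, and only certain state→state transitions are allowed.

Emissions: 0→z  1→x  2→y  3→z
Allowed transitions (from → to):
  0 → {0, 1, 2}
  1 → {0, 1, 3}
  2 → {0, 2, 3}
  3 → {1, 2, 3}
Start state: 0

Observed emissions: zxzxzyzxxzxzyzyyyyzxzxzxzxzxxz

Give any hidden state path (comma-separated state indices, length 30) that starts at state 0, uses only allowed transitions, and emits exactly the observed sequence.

0,1,3,1,0,2,0,1,1,3,1,3,2,0,2,2,2,2,0,1,0,1,0,1,3,1,0,1,1,0

  pos 0: z in {0,3}, choose 0; start
  pos 1: x in {1}, choose 1; 0->1 ok
  pos 2: z in {0,3}, choose 3; 1->3 ok
  pos 3: x in {1}, choose 1; 3->1 ok
  pos 4: z in {0,3}, choose 0; 1->0 ok
  pos 5: y in {2}, choose 2; 0->2 ok
  pos 6: z in {0,3}, choose 0; 2->0 ok
  pos 7: x in {1}, choose 1; 0->1 ok
  pos 8: x in {1}, choose 1; 1->1 ok
  pos 9: z in {0,3}, choose 3; 1->3 ok
  pos 10: x in {1}, choose 1; 3->1 ok
  pos 11: z in {0,3}, choose 3; 1->3 ok
  pos 12: y in {2}, choose 2; 3->2 ok
  pos 13: z in {0,3}, choose 0; 2->0 ok
  pos 14: y in {2}, choose 2; 0->2 ok
  pos 15: y in {2}, choose 2; 2->2 ok
  pos 16: y in {2}, choose 2; 2->2 ok
  pos 17: y in {2}, choose 2; 2->2 ok
  pos 18: z in {0,3}, choose 0; 2->0 ok
  pos 19: x in {1}, choose 1; 0->1 ok
  pos 20: z in {0,3}, choose 0; 1->0 ok
  pos 21: x in {1}, choose 1; 0->1 ok
  pos 22: z in {0,3}, choose 0; 1->0 ok
  pos 23: x in {1}, choose 1; 0->1 ok
  pos 24: z in {0,3}, choose 3; 1->3 ok
  pos 25: x in {1}, choose 1; 3->1 ok
  pos 26: z in {0,3}, choose 0; 1->0 ok
  pos 27: x in {1}, choose 1; 0->1 ok
  pos 28: x in {1}, choose 1; 1->1 ok
  pos 29: z in {0,3}, choose 0; 1->0 ok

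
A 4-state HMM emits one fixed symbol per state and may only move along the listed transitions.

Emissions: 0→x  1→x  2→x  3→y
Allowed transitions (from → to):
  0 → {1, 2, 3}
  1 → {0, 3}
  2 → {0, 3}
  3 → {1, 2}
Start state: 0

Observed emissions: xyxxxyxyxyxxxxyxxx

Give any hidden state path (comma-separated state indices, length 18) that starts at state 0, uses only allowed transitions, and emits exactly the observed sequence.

0,3,2,0,2,3,2,3,1,3,1,0,1,0,3,2,0,2

  t0 'x' -> {0,1,2}, take 0 (start)
  t1 'y' -> {3}, take 3 (0->3 ok)
  t2 'x' -> {0,1,2}, take 2 (3->2 ok)
  t3 'x' -> {0,1,2}, take 0 (2->0 ok)
  t4 'x' -> {0,1,2}, take 2 (0->2 ok)
  t5 'y' -> {3}, take 3 (2->3 ok)
  t6 'x' -> {0,1,2}, take 2 (3->2 ok)
  t7 'y' -> {3}, take 3 (2->3 ok)
  t8 'x' -> {0,1,2}, take 1 (3->1 ok)
  t9 'y' -> {3}, take 3 (1->3 ok)
  t10 'x' -> {0,1,2}, take 1 (3->1 ok)
  t11 'x' -> {0,1,2}, take 0 (1->0 ok)
  t12 'x' -> {0,1,2}, take 1 (0->1 ok)
  t13 'x' -> {0,1,2}, take 0 (1->0 ok)
  t14 'y' -> {3}, take 3 (0->3 ok)
  t15 'x' -> {0,1,2}, take 2 (3->2 ok)
  t16 'x' -> {0,1,2}, take 0 (2->0 ok)
  t17 'x' -> {0,1,2}, take 2 (0->2 ok)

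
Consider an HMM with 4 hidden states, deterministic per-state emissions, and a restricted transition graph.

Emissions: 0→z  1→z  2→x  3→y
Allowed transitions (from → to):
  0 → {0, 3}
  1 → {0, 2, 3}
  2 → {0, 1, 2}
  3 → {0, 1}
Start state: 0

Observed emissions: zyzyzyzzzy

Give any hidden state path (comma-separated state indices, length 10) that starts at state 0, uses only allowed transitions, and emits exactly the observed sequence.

  0: obs=z cand={0,1} pick 0 [start]
  1: obs=y cand={3} pick 3 [0->3 ok]
  2: obs=z cand={0,1} pick 1 [3->1 ok]
  3: obs=y cand={3} pick 3 [1->3 ok]
  4: obs=z cand={0,1} pick 0 [3->0 ok]
  5: obs=y cand={3} pick 3 [0->3 ok]
  6: obs=z cand={0,1} pick 1 [3->1 ok]
  7: obs=z cand={0,1} pick 0 [1->0 ok]
  8: obs=z cand={0,1} pick 0 [0->0 ok]
  9: obs=y cand={3} pick 3 [0->3 ok]

0,3,1,3,0,3,1,0,0,3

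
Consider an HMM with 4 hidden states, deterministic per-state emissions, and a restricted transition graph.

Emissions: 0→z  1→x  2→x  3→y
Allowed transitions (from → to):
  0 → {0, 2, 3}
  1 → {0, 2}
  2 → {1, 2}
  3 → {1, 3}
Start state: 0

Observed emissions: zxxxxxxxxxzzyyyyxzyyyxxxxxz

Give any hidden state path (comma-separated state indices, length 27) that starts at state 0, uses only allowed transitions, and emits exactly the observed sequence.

0,2,2,1,2,2,2,1,2,1,0,0,3,3,3,3,1,0,3,3,3,1,2,2,2,1,0

  [0] z  {0}  => 0  start
  [1] x  {1,2}  => 2  0->2 ok
  [2] x  {1,2}  => 2  2->2 ok
  [3] x  {1,2}  => 1  2->1 ok
  [4] x  {1,2}  => 2  1->2 ok
  [5] x  {1,2}  => 2  2->2 ok
  [6] x  {1,2}  => 2  2->2 ok
  [7] x  {1,2}  => 1  2->1 ok
  [8] x  {1,2}  => 2  1->2 ok
  [9] x  {1,2}  => 1  2->1 ok
  [10] z  {0}  => 0  1->0 ok
  [11] z  {0}  => 0  0->0 ok
  [12] y  {3}  => 3  0->3 ok
  [13] y  {3}  => 3  3->3 ok
  [14] y  {3}  => 3  3->3 ok
  [15] y  {3}  => 3  3->3 ok
  [16] x  {1,2}  => 1  3->1 ok
  [17] z  {0}  => 0  1->0 ok
  [18] y  {3}  => 3  0->3 ok
  [19] y  {3}  => 3  3->3 ok
  [20] y  {3}  => 3  3->3 ok
  [21] x  {1,2}  => 1  3->1 ok
  [22] x  {1,2}  => 2  1->2 ok
  [23] x  {1,2}  => 2  2->2 ok
  [24] x  {1,2}  => 2  2->2 ok
  [25] x  {1,2}  => 1  2->1 ok
  [26] z  {0}  => 0  1->0 ok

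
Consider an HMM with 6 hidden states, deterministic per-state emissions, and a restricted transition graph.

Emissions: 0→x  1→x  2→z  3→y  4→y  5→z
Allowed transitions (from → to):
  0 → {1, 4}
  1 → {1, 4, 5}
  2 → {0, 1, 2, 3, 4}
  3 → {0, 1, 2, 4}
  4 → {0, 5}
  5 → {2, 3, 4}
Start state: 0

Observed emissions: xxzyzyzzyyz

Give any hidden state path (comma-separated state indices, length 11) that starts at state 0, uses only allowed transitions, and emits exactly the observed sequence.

0,1,5,4,5,4,5,2,3,4,5

  0: obs=x cand={0,1} pick 0 [start]
  1: obs=x cand={0,1} pick 1 [0->1 ok]
  2: obs=z cand={2,5} pick 5 [1->5 ok]
  3: obs=y cand={3,4} pick 4 [5->4 ok]
  4: obs=z cand={2,5} pick 5 [4->5 ok]
  5: obs=y cand={3,4} pick 4 [5->4 ok]
  6: obs=z cand={2,5} pick 5 [4->5 ok]
  7: obs=z cand={2,5} pick 2 [5->2 ok]
  8: obs=y cand={3,4} pick 3 [2->3 ok]
  9: obs=y cand={3,4} pick 4 [3->4 ok]
  10: obs=z cand={2,5} pick 5 [4->5 ok]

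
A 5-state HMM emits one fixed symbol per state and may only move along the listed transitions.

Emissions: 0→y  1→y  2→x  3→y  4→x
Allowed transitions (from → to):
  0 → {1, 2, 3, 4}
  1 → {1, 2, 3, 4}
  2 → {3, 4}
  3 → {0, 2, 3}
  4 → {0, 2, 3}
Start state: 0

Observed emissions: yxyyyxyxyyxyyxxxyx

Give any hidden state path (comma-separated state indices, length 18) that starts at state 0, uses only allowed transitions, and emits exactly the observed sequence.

  0: obs=y cand={0,1,3} pick 0 [start]
  1: obs=x cand={2,4} pick 2 [0->2 ok]
  2: obs=y cand={0,1,3} pick 3 [2->3 ok]
  3: obs=y cand={0,1,3} pick 0 [3->0 ok]
  4: obs=y cand={0,1,3} pick 3 [0->3 ok]
  5: obs=x cand={2,4} pick 2 [3->2 ok]
  6: obs=y cand={0,1,3} pick 3 [2->3 ok]
  7: obs=x cand={2,4} pick 2 [3->2 ok]
  8: obs=y cand={0,1,3} pick 3 [2->3 ok]
  9: obs=y cand={0,1,3} pick 0 [3->0 ok]
  10: obs=x cand={2,4} pick 2 [0->2 ok]
  11: obs=y cand={0,1,3} pick 3 [2->3 ok]
  12: obs=y cand={0,1,3} pick 0 [3->0 ok]
  13: obs=x cand={2,4} pick 2 [0->2 ok]
  14: obs=x cand={2,4} pick 4 [2->4 ok]
  15: obs=x cand={2,4} pick 2 [4->2 ok]
  16: obs=y cand={0,1,3} pick 3 [2->3 ok]
  17: obs=x cand={2,4} pick 2 [3->2 ok]

0,2,3,0,3,2,3,2,3,0,2,3,0,2,4,2,3,2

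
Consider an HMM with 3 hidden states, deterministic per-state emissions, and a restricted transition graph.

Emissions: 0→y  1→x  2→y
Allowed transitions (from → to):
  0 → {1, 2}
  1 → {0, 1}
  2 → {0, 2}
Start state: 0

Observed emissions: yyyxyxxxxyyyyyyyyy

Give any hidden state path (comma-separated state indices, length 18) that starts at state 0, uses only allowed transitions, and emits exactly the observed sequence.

0,2,0,1,0,1,1,1,1,0,2,2,2,2,0,2,2,0

  [0] y  {0,2}  => 0  start
  [1] y  {0,2}  => 2  0->2 ok
  [2] y  {0,2}  => 0  2->0 ok
  [3] x  {1}  => 1  0->1 ok
  [4] y  {0,2}  => 0  1->0 ok
  [5] x  {1}  => 1  0->1 ok
  [6] x  {1}  => 1  1->1 ok
  [7] x  {1}  => 1  1->1 ok
  [8] x  {1}  => 1  1->1 ok
  [9] y  {0,2}  => 0  1->0 ok
  [10] y  {0,2}  => 2  0->2 ok
  [11] y  {0,2}  => 2  2->2 ok
  [12] y  {0,2}  => 2  2->2 ok
  [13] y  {0,2}  => 2  2->2 ok
  [14] y  {0,2}  => 0  2->0 ok
  [15] y  {0,2}  => 2  0->2 ok
  [16] y  {0,2}  => 2  2->2 ok
  [17] y  {0,2}  => 0  2->0 ok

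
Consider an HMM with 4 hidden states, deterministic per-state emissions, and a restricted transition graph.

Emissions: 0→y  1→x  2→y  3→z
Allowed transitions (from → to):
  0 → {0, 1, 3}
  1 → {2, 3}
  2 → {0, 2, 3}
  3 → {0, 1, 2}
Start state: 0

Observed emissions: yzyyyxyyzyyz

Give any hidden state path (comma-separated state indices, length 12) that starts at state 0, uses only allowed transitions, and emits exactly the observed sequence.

  t0 'y' -> {0,2}, take 0 (start)
  t1 'z' -> {3}, take 3 (0->3 ok)
  t2 'y' -> {0,2}, take 0 (3->0 ok)
  t3 'y' -> {0,2}, take 0 (0->0 ok)
  t4 'y' -> {0,2}, take 0 (0->0 ok)
  t5 'x' -> {1}, take 1 (0->1 ok)
  t6 'y' -> {0,2}, take 2 (1->2 ok)
  t7 'y' -> {0,2}, take 0 (2->0 ok)
  t8 'z' -> {3}, take 3 (0->3 ok)
  t9 'y' -> {0,2}, take 2 (3->2 ok)
  t10 'y' -> {0,2}, take 2 (2->2 ok)
  t11 'z' -> {3}, take 3 (2->3 ok)

0,3,0,0,0,1,2,0,3,2,2,3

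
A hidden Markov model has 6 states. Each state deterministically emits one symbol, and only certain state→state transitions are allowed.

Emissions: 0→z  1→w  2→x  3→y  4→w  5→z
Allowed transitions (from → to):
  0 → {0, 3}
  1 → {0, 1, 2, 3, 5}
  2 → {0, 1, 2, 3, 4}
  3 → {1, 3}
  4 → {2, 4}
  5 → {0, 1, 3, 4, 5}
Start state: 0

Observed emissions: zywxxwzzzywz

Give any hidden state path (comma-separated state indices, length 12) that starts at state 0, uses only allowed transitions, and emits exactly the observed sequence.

0,3,1,2,2,1,5,5,0,3,1,0

  pos 0: z in {0,5}, choose 0; start
  pos 1: y in {3}, choose 3; 0->3 ok
  pos 2: w in {1,4}, choose 1; 3->1 ok
  pos 3: x in {2}, choose 2; 1->2 ok
  pos 4: x in {2}, choose 2; 2->2 ok
  pos 5: w in {1,4}, choose 1; 2->1 ok
  pos 6: z in {0,5}, choose 5; 1->5 ok
  pos 7: z in {0,5}, choose 5; 5->5 ok
  pos 8: z in {0,5}, choose 0; 5->0 ok
  pos 9: y in {3}, choose 3; 0->3 ok
  pos 10: w in {1,4}, choose 1; 3->1 ok
  pos 11: z in {0,5}, choose 0; 1->0 ok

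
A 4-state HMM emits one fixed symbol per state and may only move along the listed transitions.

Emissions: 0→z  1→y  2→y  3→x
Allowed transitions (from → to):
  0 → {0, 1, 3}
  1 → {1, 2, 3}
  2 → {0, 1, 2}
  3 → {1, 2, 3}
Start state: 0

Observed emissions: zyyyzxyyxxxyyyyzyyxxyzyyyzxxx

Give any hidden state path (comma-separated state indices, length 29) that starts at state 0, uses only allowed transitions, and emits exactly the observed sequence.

0,1,1,2,0,3,2,1,3,3,3,2,2,2,2,0,1,1,3,3,2,0,1,1,2,0,3,3,3

  t0 'z' -> {0}, take 0 (start)
  t1 'y' -> {1,2}, take 1 (0->1 ok)
  t2 'y' -> {1,2}, take 1 (1->1 ok)
  t3 'y' -> {1,2}, take 2 (1->2 ok)
  t4 'z' -> {0}, take 0 (2->0 ok)
  t5 'x' -> {3}, take 3 (0->3 ok)
  t6 'y' -> {1,2}, take 2 (3->2 ok)
  t7 'y' -> {1,2}, take 1 (2->1 ok)
  t8 'x' -> {3}, take 3 (1->3 ok)
  t9 'x' -> {3}, take 3 (3->3 ok)
  t10 'x' -> {3}, take 3 (3->3 ok)
  t11 'y' -> {1,2}, take 2 (3->2 ok)
  t12 'y' -> {1,2}, take 2 (2->2 ok)
  t13 'y' -> {1,2}, take 2 (2->2 ok)
  t14 'y' -> {1,2}, take 2 (2->2 ok)
  t15 'z' -> {0}, take 0 (2->0 ok)
  t16 'y' -> {1,2}, take 1 (0->1 ok)
  t17 'y' -> {1,2}, take 1 (1->1 ok)
  t18 'x' -> {3}, take 3 (1->3 ok)
  t19 'x' -> {3}, take 3 (3->3 ok)
  t20 'y' -> {1,2}, take 2 (3->2 ok)
  t21 'z' -> {0}, take 0 (2->0 ok)
  t22 'y' -> {1,2}, take 1 (0->1 ok)
  t23 'y' -> {1,2}, take 1 (1->1 ok)
  t24 'y' -> {1,2}, take 2 (1->2 ok)
  t25 'z' -> {0}, take 0 (2->0 ok)
  t26 'x' -> {3}, take 3 (0->3 ok)
  t27 'x' -> {3}, take 3 (3->3 ok)
  t28 'x' -> {3}, take 3 (3->3 ok)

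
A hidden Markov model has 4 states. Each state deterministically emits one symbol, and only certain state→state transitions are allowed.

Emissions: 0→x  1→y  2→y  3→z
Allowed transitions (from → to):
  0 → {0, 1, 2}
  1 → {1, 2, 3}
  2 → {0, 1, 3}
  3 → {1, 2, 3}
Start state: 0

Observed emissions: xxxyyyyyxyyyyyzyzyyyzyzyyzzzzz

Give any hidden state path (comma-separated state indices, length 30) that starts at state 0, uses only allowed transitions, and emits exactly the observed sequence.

0,0,0,1,1,1,1,2,0,1,2,1,1,1,3,1,3,2,1,1,3,1,3,2,1,3,3,3,3,3

  [0] x  {0}  => 0  start
  [1] x  {0}  => 0  0->0 ok
  [2] x  {0}  => 0  0->0 ok
  [3] y  {1,2}  => 1  0->1 ok
  [4] y  {1,2}  => 1  1->1 ok
  [5] y  {1,2}  => 1  1->1 ok
  [6] y  {1,2}  => 1  1->1 ok
  [7] y  {1,2}  => 2  1->2 ok
  [8] x  {0}  => 0  2->0 ok
  [9] y  {1,2}  => 1  0->1 ok
  [10] y  {1,2}  => 2  1->2 ok
  [11] y  {1,2}  => 1  2->1 ok
  [12] y  {1,2}  => 1  1->1 ok
  [13] y  {1,2}  => 1  1->1 ok
  [14] z  {3}  => 3  1->3 ok
  [15] y  {1,2}  => 1  3->1 ok
  [16] z  {3}  => 3  1->3 ok
  [17] y  {1,2}  => 2  3->2 ok
  [18] y  {1,2}  => 1  2->1 ok
  [19] y  {1,2}  => 1  1->1 ok
  [20] z  {3}  => 3  1->3 ok
  [21] y  {1,2}  => 1  3->1 ok
  [22] z  {3}  => 3  1->3 ok
  [23] y  {1,2}  => 2  3->2 ok
  [24] y  {1,2}  => 1  2->1 ok
  [25] z  {3}  => 3  1->3 ok
  [26] z  {3}  => 3  3->3 ok
  [27] z  {3}  => 3  3->3 ok
  [28] z  {3}  => 3  3->3 ok
  [29] z  {3}  => 3  3->3 ok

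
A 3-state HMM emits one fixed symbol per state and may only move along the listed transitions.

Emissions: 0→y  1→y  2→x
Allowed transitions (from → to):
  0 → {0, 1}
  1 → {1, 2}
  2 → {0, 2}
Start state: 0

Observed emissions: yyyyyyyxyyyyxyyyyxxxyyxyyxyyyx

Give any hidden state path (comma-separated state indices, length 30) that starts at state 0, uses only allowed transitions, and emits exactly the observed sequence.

  t0 'y' -> {0,1}, take 0 (start)
  t1 'y' -> {0,1}, take 0 (0->0 ok)
  t2 'y' -> {0,1}, take 0 (0->0 ok)
  t3 'y' -> {0,1}, take 0 (0->0 ok)
  t4 'y' -> {0,1}, take 0 (0->0 ok)
  t5 'y' -> {0,1}, take 1 (0->1 ok)
  t6 'y' -> {0,1}, take 1 (1->1 ok)
  t7 'x' -> {2}, take 2 (1->2 ok)
  t8 'y' -> {0,1}, take 0 (2->0 ok)
  t9 'y' -> {0,1}, take 1 (0->1 ok)
  t10 'y' -> {0,1}, take 1 (1->1 ok)
  t11 'y' -> {0,1}, take 1 (1->1 ok)
  t12 'x' -> {2}, take 2 (1->2 ok)
  t13 'y' -> {0,1}, take 0 (2->0 ok)
  t14 'y' -> {0,1}, take 0 (0->0 ok)
  t15 'y' -> {0,1}, take 0 (0->0 ok)
  t16 'y' -> {0,1}, take 1 (0->1 ok)
  t17 'x' -> {2}, take 2 (1->2 ok)
  t18 'x' -> {2}, take 2 (2->2 ok)
  t19 'x' -> {2}, take 2 (2->2 ok)
  t20 'y' -> {0,1}, take 0 (2->0 ok)
  t21 'y' -> {0,1}, take 1 (0->1 ok)
  t22 'x' -> {2}, take 2 (1->2 ok)
  t23 'y' -> {0,1}, take 0 (2->0 ok)
  t24 'y' -> {0,1}, take 1 (0->1 ok)
  t25 'x' -> {2}, take 2 (1->2 ok)
  t26 'y' -> {0,1}, take 0 (2->0 ok)
  t27 'y' -> {0,1}, take 1 (0->1 ok)
  t28 'y' -> {0,1}, take 1 (1->1 ok)
  t29 'x' -> {2}, take 2 (1->2 ok)

0,0,0,0,0,1,1,2,0,1,1,1,2,0,0,0,1,2,2,2,0,1,2,0,1,2,0,1,1,2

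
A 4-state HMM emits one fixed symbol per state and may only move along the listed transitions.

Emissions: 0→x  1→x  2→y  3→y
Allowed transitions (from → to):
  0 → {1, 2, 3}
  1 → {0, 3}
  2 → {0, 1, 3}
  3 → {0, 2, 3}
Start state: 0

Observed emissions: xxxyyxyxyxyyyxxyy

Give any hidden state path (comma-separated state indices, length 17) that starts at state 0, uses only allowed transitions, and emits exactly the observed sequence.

0,1,0,3,2,1,3,0,3,0,3,3,3,0,1,3,3

  pos 0: x in {0,1}, choose 0; start
  pos 1: x in {0,1}, choose 1; 0->1 ok
  pos 2: x in {0,1}, choose 0; 1->0 ok
  pos 3: y in {2,3}, choose 3; 0->3 ok
  pos 4: y in {2,3}, choose 2; 3->2 ok
  pos 5: x in {0,1}, choose 1; 2->1 ok
  pos 6: y in {2,3}, choose 3; 1->3 ok
  pos 7: x in {0,1}, choose 0; 3->0 ok
  pos 8: y in {2,3}, choose 3; 0->3 ok
  pos 9: x in {0,1}, choose 0; 3->0 ok
  pos 10: y in {2,3}, choose 3; 0->3 ok
  pos 11: y in {2,3}, choose 3; 3->3 ok
  pos 12: y in {2,3}, choose 3; 3->3 ok
  pos 13: x in {0,1}, choose 0; 3->0 ok
  pos 14: x in {0,1}, choose 1; 0->1 ok
  pos 15: y in {2,3}, choose 3; 1->3 ok
  pos 16: y in {2,3}, choose 3; 3->3 ok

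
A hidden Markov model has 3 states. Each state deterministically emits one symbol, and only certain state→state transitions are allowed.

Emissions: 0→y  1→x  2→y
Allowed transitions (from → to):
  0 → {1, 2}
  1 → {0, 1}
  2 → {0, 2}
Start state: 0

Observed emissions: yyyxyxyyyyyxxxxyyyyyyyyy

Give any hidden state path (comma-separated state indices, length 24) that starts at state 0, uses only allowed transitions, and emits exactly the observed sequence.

0,2,0,1,0,1,0,2,2,2,0,1,1,1,1,0,2,2,0,2,0,2,0,2

  0: obs=y cand={0,2} pick 0 [start]
  1: obs=y cand={0,2} pick 2 [0->2 ok]
  2: obs=y cand={0,2} pick 0 [2->0 ok]
  3: obs=x cand={1} pick 1 [0->1 ok]
  4: obs=y cand={0,2} pick 0 [1->0 ok]
  5: obs=x cand={1} pick 1 [0->1 ok]
  6: obs=y cand={0,2} pick 0 [1->0 ok]
  7: obs=y cand={0,2} pick 2 [0->2 ok]
  8: obs=y cand={0,2} pick 2 [2->2 ok]
  9: obs=y cand={0,2} pick 2 [2->2 ok]
  10: obs=y cand={0,2} pick 0 [2->0 ok]
  11: obs=x cand={1} pick 1 [0->1 ok]
  12: obs=x cand={1} pick 1 [1->1 ok]
  13: obs=x cand={1} pick 1 [1->1 ok]
  14: obs=x cand={1} pick 1 [1->1 ok]
  15: obs=y cand={0,2} pick 0 [1->0 ok]
  16: obs=y cand={0,2} pick 2 [0->2 ok]
  17: obs=y cand={0,2} pick 2 [2->2 ok]
  18: obs=y cand={0,2} pick 0 [2->0 ok]
  19: obs=y cand={0,2} pick 2 [0->2 ok]
  20: obs=y cand={0,2} pick 0 [2->0 ok]
  21: obs=y cand={0,2} pick 2 [0->2 ok]
  22: obs=y cand={0,2} pick 0 [2->0 ok]
  23: obs=y cand={0,2} pick 2 [0->2 ok]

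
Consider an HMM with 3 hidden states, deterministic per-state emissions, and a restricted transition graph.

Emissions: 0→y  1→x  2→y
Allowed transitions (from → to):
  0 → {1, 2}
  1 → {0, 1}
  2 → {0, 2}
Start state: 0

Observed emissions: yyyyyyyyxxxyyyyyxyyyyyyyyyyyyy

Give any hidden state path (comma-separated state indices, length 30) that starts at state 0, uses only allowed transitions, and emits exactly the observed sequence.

0,2,0,2,2,0,2,0,1,1,1,0,2,2,2,0,1,0,2,2,0,2,2,2,0,2,2,0,2,0

  0: obs=y cand={0,2} pick 0 [start]
  1: obs=y cand={0,2} pick 2 [0->2 ok]
  2: obs=y cand={0,2} pick 0 [2->0 ok]
  3: obs=y cand={0,2} pick 2 [0->2 ok]
  4: obs=y cand={0,2} pick 2 [2->2 ok]
  5: obs=y cand={0,2} pick 0 [2->0 ok]
  6: obs=y cand={0,2} pick 2 [0->2 ok]
  7: obs=y cand={0,2} pick 0 [2->0 ok]
  8: obs=x cand={1} pick 1 [0->1 ok]
  9: obs=x cand={1} pick 1 [1->1 ok]
  10: obs=x cand={1} pick 1 [1->1 ok]
  11: obs=y cand={0,2} pick 0 [1->0 ok]
  12: obs=y cand={0,2} pick 2 [0->2 ok]
  13: obs=y cand={0,2} pick 2 [2->2 ok]
  14: obs=y cand={0,2} pick 2 [2->2 ok]
  15: obs=y cand={0,2} pick 0 [2->0 ok]
  16: obs=x cand={1} pick 1 [0->1 ok]
  17: obs=y cand={0,2} pick 0 [1->0 ok]
  18: obs=y cand={0,2} pick 2 [0->2 ok]
  19: obs=y cand={0,2} pick 2 [2->2 ok]
  20: obs=y cand={0,2} pick 0 [2->0 ok]
  21: obs=y cand={0,2} pick 2 [0->2 ok]
  22: obs=y cand={0,2} pick 2 [2->2 ok]
  23: obs=y cand={0,2} pick 2 [2->2 ok]
  24: obs=y cand={0,2} pick 0 [2->0 ok]
  25: obs=y cand={0,2} pick 2 [0->2 ok]
  26: obs=y cand={0,2} pick 2 [2->2 ok]
  27: obs=y cand={0,2} pick 0 [2->0 ok]
  28: obs=y cand={0,2} pick 2 [0->2 ok]
  29: obs=y cand={0,2} pick 0 [2->0 ok]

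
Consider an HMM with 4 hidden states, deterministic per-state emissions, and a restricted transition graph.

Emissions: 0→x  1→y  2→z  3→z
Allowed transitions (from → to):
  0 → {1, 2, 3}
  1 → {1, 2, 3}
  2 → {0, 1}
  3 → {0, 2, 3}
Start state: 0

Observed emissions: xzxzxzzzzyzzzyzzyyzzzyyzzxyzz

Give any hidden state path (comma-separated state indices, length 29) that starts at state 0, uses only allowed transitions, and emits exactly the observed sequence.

  t0 'x' -> {0}, take 0 (start)
  t1 'z' -> {2,3}, take 3 (0->3 ok)
  t2 'x' -> {0}, take 0 (3->0 ok)
  t3 'z' -> {2,3}, take 3 (0->3 ok)
  t4 'x' -> {0}, take 0 (3->0 ok)
  t5 'z' -> {2,3}, take 3 (0->3 ok)
  t6 'z' -> {2,3}, take 3 (3->3 ok)
  t7 'z' -> {2,3}, take 3 (3->3 ok)
  t8 'z' -> {2,3}, take 2 (3->2 ok)
  t9 'y' -> {1}, take 1 (2->1 ok)
  t10 'z' -> {2,3}, take 3 (1->3 ok)
  t11 'z' -> {2,3}, take 3 (3->3 ok)
  t12 'z' -> {2,3}, take 2 (3->2 ok)
  t13 'y' -> {1}, take 1 (2->1 ok)
  t14 'z' -> {2,3}, take 3 (1->3 ok)
  t15 'z' -> {2,3}, take 2 (3->2 ok)
  t16 'y' -> {1}, take 1 (2->1 ok)
  t17 'y' -> {1}, take 1 (1->1 ok)
  t18 'z' -> {2,3}, take 3 (1->3 ok)
  t19 'z' -> {2,3}, take 3 (3->3 ok)
  t20 'z' -> {2,3}, take 2 (3->2 ok)
  t21 'y' -> {1}, take 1 (2->1 ok)
  t22 'y' -> {1}, take 1 (1->1 ok)
  t23 'z' -> {2,3}, take 3 (1->3 ok)
  t24 'z' -> {2,3}, take 2 (3->2 ok)
  t25 'x' -> {0}, take 0 (2->0 ok)
  t26 'y' -> {1}, take 1 (0->1 ok)
  t27 'z' -> {2,3}, take 3 (1->3 ok)
  t28 'z' -> {2,3}, take 2 (3->2 ok)

0,3,0,3,0,3,3,3,2,1,3,3,2,1,3,2,1,1,3,3,2,1,1,3,2,0,1,3,2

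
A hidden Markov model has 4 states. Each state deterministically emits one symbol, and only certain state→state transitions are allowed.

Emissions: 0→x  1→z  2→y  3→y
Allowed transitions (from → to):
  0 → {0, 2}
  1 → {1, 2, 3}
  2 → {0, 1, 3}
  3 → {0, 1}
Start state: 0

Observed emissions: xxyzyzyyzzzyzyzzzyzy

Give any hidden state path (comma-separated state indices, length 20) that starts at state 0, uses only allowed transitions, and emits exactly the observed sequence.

0,0,2,1,3,1,2,3,1,1,1,3,1,3,1,1,1,3,1,3

  pos 0: x in {0}, choose 0; start
  pos 1: x in {0}, choose 0; 0->0 ok
  pos 2: y in {2,3}, choose 2; 0->2 ok
  pos 3: z in {1}, choose 1; 2->1 ok
  pos 4: y in {2,3}, choose 3; 1->3 ok
  pos 5: z in {1}, choose 1; 3->1 ok
  pos 6: y in {2,3}, choose 2; 1->2 ok
  pos 7: y in {2,3}, choose 3; 2->3 ok
  pos 8: z in {1}, choose 1; 3->1 ok
  pos 9: z in {1}, choose 1; 1->1 ok
  pos 10: z in {1}, choose 1; 1->1 ok
  pos 11: y in {2,3}, choose 3; 1->3 ok
  pos 12: z in {1}, choose 1; 3->1 ok
  pos 13: y in {2,3}, choose 3; 1->3 ok
  pos 14: z in {1}, choose 1; 3->1 ok
  pos 15: z in {1}, choose 1; 1->1 ok
  pos 16: z in {1}, choose 1; 1->1 ok
  pos 17: y in {2,3}, choose 3; 1->3 ok
  pos 18: z in {1}, choose 1; 3->1 ok
  pos 19: y in {2,3}, choose 3; 1->3 ok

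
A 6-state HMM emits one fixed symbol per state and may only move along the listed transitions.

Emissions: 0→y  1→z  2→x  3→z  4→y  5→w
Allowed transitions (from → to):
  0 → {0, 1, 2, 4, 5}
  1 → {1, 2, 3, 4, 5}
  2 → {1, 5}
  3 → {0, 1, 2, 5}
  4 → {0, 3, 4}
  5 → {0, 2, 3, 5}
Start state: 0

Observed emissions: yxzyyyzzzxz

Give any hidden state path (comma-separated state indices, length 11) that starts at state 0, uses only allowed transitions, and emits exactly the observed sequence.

  0: obs=y cand={0,4} pick 0 [start]
  1: obs=x cand={2} pick 2 [0->2 ok]
  2: obs=z cand={1,3} pick 1 [2->1 ok]
  3: obs=y cand={0,4} pick 4 [1->4 ok]
  4: obs=y cand={0,4} pick 4 [4->4 ok]
  5: obs=y cand={0,4} pick 4 [4->4 ok]
  6: obs=z cand={1,3} pick 3 [4->3 ok]
  7: obs=z cand={1,3} pick 1 [3->1 ok]
  8: obs=z cand={1,3} pick 3 [1->3 ok]
  9: obs=x cand={2} pick 2 [3->2 ok]
  10: obs=z cand={1,3} pick 1 [2->1 ok]

0,2,1,4,4,4,3,1,3,2,1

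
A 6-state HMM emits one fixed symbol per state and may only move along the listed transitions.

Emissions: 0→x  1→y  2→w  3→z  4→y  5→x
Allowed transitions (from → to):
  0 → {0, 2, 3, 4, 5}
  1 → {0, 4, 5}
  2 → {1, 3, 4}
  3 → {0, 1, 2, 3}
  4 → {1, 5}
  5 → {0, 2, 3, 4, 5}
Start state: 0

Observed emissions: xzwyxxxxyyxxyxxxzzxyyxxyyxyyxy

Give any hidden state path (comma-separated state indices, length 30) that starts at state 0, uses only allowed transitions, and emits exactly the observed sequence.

0,3,2,4,5,0,0,0,4,1,5,0,4,5,0,0,3,3,0,4,1,0,0,4,1,5,4,1,0,4

  0: obs=x cand={0,5} pick 0 [start]
  1: obs=z cand={3} pick 3 [0->3 ok]
  2: obs=w cand={2} pick 2 [3->2 ok]
  3: obs=y cand={1,4} pick 4 [2->4 ok]
  4: obs=x cand={0,5} pick 5 [4->5 ok]
  5: obs=x cand={0,5} pick 0 [5->0 ok]
  6: obs=x cand={0,5} pick 0 [0->0 ok]
  7: obs=x cand={0,5} pick 0 [0->0 ok]
  8: obs=y cand={1,4} pick 4 [0->4 ok]
  9: obs=y cand={1,4} pick 1 [4->1 ok]
  10: obs=x cand={0,5} pick 5 [1->5 ok]
  11: obs=x cand={0,5} pick 0 [5->0 ok]
  12: obs=y cand={1,4} pick 4 [0->4 ok]
  13: obs=x cand={0,5} pick 5 [4->5 ok]
  14: obs=x cand={0,5} pick 0 [5->0 ok]
  15: obs=x cand={0,5} pick 0 [0->0 ok]
  16: obs=z cand={3} pick 3 [0->3 ok]
  17: obs=z cand={3} pick 3 [3->3 ok]
  18: obs=x cand={0,5} pick 0 [3->0 ok]
  19: obs=y cand={1,4} pick 4 [0->4 ok]
  20: obs=y cand={1,4} pick 1 [4->1 ok]
  21: obs=x cand={0,5} pick 0 [1->0 ok]
  22: obs=x cand={0,5} pick 0 [0->0 ok]
  23: obs=y cand={1,4} pick 4 [0->4 ok]
  24: obs=y cand={1,4} pick 1 [4->1 ok]
  25: obs=x cand={0,5} pick 5 [1->5 ok]
  26: obs=y cand={1,4} pick 4 [5->4 ok]
  27: obs=y cand={1,4} pick 1 [4->1 ok]
  28: obs=x cand={0,5} pick 0 [1->0 ok]
  29: obs=y cand={1,4} pick 4 [0->4 ok]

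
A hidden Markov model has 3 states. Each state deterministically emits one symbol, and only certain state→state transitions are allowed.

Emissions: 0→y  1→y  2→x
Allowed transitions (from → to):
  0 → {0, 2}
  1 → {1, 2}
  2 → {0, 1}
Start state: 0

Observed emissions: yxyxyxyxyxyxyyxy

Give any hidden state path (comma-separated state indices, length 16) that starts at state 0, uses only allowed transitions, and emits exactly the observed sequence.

0,2,0,2,1,2,1,2,1,2,1,2,1,1,2,1

  t0 'y' -> {0,1}, take 0 (start)
  t1 'x' -> {2}, take 2 (0->2 ok)
  t2 'y' -> {0,1}, take 0 (2->0 ok)
  t3 'x' -> {2}, take 2 (0->2 ok)
  t4 'y' -> {0,1}, take 1 (2->1 ok)
  t5 'x' -> {2}, take 2 (1->2 ok)
  t6 'y' -> {0,1}, take 1 (2->1 ok)
  t7 'x' -> {2}, take 2 (1->2 ok)
  t8 'y' -> {0,1}, take 1 (2->1 ok)
  t9 'x' -> {2}, take 2 (1->2 ok)
  t10 'y' -> {0,1}, take 1 (2->1 ok)
  t11 'x' -> {2}, take 2 (1->2 ok)
  t12 'y' -> {0,1}, take 1 (2->1 ok)
  t13 'y' -> {0,1}, take 1 (1->1 ok)
  t14 'x' -> {2}, take 2 (1->2 ok)
  t15 'y' -> {0,1}, take 1 (2->1 ok)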